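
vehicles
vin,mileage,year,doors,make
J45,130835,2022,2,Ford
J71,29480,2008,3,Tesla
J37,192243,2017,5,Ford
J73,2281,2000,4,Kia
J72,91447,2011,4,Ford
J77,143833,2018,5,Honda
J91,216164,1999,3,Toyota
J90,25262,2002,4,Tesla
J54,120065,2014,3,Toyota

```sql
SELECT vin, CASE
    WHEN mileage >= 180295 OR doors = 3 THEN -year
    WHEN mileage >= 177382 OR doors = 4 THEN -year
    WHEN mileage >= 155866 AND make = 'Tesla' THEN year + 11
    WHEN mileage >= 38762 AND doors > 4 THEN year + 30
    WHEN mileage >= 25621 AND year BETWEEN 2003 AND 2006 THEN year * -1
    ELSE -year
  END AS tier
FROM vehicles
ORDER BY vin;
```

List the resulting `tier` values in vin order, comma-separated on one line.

vin=J37: mileage >= 180295 OR doors = 3 → -2017
vin=J45: ELSE → -2022
vin=J54: mileage >= 180295 OR doors = 3 → -2014
vin=J71: mileage >= 180295 OR doors = 3 → -2008
vin=J72: mileage >= 177382 OR doors = 4 → -2011
vin=J73: mileage >= 177382 OR doors = 4 → -2000
vin=J77: mileage >= 38762 AND doors > 4 → 2048
vin=J90: mileage >= 177382 OR doors = 4 → -2002
vin=J91: mileage >= 180295 OR doors = 3 → -1999

-2017, -2022, -2014, -2008, -2011, -2000, 2048, -2002, -1999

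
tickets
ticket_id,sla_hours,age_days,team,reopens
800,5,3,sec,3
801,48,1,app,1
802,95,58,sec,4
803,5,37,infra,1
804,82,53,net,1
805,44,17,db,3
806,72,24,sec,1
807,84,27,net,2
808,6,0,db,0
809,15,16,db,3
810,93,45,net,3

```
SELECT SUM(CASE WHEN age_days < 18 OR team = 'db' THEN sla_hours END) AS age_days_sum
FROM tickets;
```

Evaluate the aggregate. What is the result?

118

ticket_id=800: ✓ → 5
ticket_id=801: ✓ → 48
ticket_id=802: ✗
ticket_id=803: ✗
ticket_id=804: ✗
ticket_id=805: ✓ → 44
ticket_id=806: ✗
ticket_id=807: ✗
ticket_id=808: ✓ → 6
ticket_id=809: ✓ → 15
ticket_id=810: ✗
age_days_sum = 5 + 48 + 44 + 6 + 15 = 118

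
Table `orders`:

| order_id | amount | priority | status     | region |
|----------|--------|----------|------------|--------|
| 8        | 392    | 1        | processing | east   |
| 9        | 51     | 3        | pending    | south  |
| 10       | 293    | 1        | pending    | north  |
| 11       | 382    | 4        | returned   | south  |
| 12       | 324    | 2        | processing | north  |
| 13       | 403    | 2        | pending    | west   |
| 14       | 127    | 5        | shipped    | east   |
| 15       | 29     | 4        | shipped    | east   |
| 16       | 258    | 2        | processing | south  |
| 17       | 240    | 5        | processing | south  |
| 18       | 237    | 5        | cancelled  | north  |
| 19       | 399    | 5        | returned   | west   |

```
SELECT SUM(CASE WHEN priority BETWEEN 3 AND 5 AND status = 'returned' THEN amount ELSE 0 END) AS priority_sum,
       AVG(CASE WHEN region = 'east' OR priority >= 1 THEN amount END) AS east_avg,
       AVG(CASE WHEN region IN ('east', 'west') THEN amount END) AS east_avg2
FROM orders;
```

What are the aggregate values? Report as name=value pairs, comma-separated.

priority_sum=781, east_avg=261.25, east_avg2=270

[priority_sum: priority BETWEEN 3 AND 5 AND status = 'returned']
order_id=8: ✗
order_id=9: ✗
order_id=10: ✗
order_id=11: ✓ → 382
order_id=12: ✗
order_id=13: ✗
order_id=14: ✗
order_id=15: ✗
order_id=16: ✗
order_id=17: ✗
order_id=18: ✗
order_id=19: ✓ → 399
priority_sum = 382 + 399 = 781
—
[east_avg: region = 'east' OR priority >= 1]
order_id=8: ✓ → 392
order_id=9: ✓ → 51
order_id=10: ✓ → 293
order_id=11: ✓ → 382
order_id=12: ✓ → 324
order_id=13: ✓ → 403
order_id=14: ✓ → 127
order_id=15: ✓ → 29
order_id=16: ✓ → 258
order_id=17: ✓ → 240
order_id=18: ✓ → 237
order_id=19: ✓ → 399
east_avg = (392 + 51 + 293 + 382 + 324 + 403 + 127 + 29 + 258 + 240 + 237 + 399) / 12 = 261.25
—
[east_avg2: region IN ('east', 'west')]
order_id=8: ✓ → 392
order_id=9: ✗
order_id=10: ✗
order_id=11: ✗
order_id=12: ✗
order_id=13: ✓ → 403
order_id=14: ✓ → 127
order_id=15: ✓ → 29
order_id=16: ✗
order_id=17: ✗
order_id=18: ✗
order_id=19: ✓ → 399
east_avg2 = (392 + 403 + 127 + 29 + 399) / 5 = 270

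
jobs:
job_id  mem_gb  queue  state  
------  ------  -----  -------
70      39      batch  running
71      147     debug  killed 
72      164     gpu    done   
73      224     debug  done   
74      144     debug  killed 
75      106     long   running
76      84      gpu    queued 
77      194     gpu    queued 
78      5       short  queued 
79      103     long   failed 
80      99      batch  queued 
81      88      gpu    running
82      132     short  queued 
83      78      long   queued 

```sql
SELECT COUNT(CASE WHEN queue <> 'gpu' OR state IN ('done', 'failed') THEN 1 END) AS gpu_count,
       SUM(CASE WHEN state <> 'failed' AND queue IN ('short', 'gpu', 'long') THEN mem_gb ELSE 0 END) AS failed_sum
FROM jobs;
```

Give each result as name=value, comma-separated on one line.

gpu_count=11, failed_sum=851

[gpu_count: queue <> 'gpu' OR state IN ('done', 'failed')]
job_id=70: ✓ → 1
job_id=71: ✓ → 1
job_id=72: ✓ → 1
job_id=73: ✓ → 1
job_id=74: ✓ → 1
job_id=75: ✓ → 1
job_id=76: ✗
job_id=77: ✗
job_id=78: ✓ → 1
job_id=79: ✓ → 1
job_id=80: ✓ → 1
job_id=81: ✗
job_id=82: ✓ → 1
job_id=83: ✓ → 1
gpu_count = COUNT(1, 1, 1, 1, 1, 1, 1, 1, 1, 1, 1) = 11
—
[failed_sum: state <> 'failed' AND queue IN ('short', 'gpu', 'long')]
job_id=70: ✗
job_id=71: ✗
job_id=72: ✓ → 164
job_id=73: ✗
job_id=74: ✗
job_id=75: ✓ → 106
job_id=76: ✓ → 84
job_id=77: ✓ → 194
job_id=78: ✓ → 5
job_id=79: ✗
job_id=80: ✗
job_id=81: ✓ → 88
job_id=82: ✓ → 132
job_id=83: ✓ → 78
failed_sum = 164 + 106 + 84 + 194 + 5 + 88 + 132 + 78 = 851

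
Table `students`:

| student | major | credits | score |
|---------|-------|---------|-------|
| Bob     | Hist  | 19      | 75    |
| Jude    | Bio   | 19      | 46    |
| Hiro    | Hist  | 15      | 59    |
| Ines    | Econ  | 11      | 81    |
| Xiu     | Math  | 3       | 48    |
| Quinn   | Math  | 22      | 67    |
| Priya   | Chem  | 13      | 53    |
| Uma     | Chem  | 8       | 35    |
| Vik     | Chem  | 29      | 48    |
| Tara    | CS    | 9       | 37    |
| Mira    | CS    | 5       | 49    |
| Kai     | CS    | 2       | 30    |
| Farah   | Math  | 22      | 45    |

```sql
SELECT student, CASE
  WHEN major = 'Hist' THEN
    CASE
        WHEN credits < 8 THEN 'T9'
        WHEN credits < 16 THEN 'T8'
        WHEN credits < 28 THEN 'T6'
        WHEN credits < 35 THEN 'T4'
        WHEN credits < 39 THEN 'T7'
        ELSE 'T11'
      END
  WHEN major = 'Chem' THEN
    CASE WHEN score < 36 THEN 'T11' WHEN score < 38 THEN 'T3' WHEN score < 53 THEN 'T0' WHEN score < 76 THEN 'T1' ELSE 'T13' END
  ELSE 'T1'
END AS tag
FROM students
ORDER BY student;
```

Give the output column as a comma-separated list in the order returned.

T6, T1, T8, T1, T1, T1, T1, T1, T1, T1, T11, T0, T1

student=Bob: major='Hist' → inner[credits < 28] → T6
student=Farah: major='Math' → outer ELSE → T1
student=Hiro: major='Hist' → inner[credits < 16] → T8
student=Ines: major='Econ' → outer ELSE → T1
student=Jude: major='Bio' → outer ELSE → T1
student=Kai: major='CS' → outer ELSE → T1
student=Mira: major='CS' → outer ELSE → T1
student=Priya: major='Chem' → inner[score < 76] → T1
student=Quinn: major='Math' → outer ELSE → T1
student=Tara: major='CS' → outer ELSE → T1
student=Uma: major='Chem' → inner[score < 36] → T11
student=Vik: major='Chem' → inner[score < 53] → T0
student=Xiu: major='Math' → outer ELSE → T1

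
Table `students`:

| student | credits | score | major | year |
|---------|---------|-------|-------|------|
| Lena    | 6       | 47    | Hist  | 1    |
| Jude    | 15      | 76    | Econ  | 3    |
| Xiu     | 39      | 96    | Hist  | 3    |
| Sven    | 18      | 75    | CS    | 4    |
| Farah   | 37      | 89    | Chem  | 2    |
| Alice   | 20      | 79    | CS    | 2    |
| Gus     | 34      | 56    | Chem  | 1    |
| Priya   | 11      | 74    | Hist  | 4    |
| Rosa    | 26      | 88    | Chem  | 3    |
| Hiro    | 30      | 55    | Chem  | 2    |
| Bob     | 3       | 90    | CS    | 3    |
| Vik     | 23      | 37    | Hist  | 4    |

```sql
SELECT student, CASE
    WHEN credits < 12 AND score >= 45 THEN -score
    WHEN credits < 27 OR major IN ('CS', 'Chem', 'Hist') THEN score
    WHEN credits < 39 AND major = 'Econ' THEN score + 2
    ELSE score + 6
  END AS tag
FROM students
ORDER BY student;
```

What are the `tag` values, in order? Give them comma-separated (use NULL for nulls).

student=Alice: credits < 27 OR major IN ('CS', 'Chem', 'Hist') → 79
student=Bob: credits < 12 AND score >= 45 → -90
student=Farah: credits < 27 OR major IN ('CS', 'Chem', 'Hist') → 89
student=Gus: credits < 27 OR major IN ('CS', 'Chem', 'Hist') → 56
student=Hiro: credits < 27 OR major IN ('CS', 'Chem', 'Hist') → 55
student=Jude: credits < 27 OR major IN ('CS', 'Chem', 'Hist') → 76
student=Lena: credits < 12 AND score >= 45 → -47
student=Priya: credits < 12 AND score >= 45 → -74
student=Rosa: credits < 27 OR major IN ('CS', 'Chem', 'Hist') → 88
student=Sven: credits < 27 OR major IN ('CS', 'Chem', 'Hist') → 75
student=Vik: credits < 27 OR major IN ('CS', 'Chem', 'Hist') → 37
student=Xiu: credits < 27 OR major IN ('CS', 'Chem', 'Hist') → 96

79, -90, 89, 56, 55, 76, -47, -74, 88, 75, 37, 96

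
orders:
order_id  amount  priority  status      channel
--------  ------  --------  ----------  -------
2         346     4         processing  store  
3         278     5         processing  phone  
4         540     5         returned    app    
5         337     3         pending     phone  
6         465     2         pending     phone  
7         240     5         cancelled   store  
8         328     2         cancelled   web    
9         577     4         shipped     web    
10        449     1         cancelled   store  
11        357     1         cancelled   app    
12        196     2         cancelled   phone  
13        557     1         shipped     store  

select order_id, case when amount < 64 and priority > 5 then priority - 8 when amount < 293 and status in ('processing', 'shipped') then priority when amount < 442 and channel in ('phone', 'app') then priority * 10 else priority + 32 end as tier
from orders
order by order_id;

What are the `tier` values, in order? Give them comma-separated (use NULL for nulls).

order_id=2: ELSE → 36
order_id=3: amount < 293 and status in ('processing', 'shipped') → 5
order_id=4: ELSE → 37
order_id=5: amount < 442 and channel in ('phone', 'app') → 30
order_id=6: ELSE → 34
order_id=7: ELSE → 37
order_id=8: ELSE → 34
order_id=9: ELSE → 36
order_id=10: ELSE → 33
order_id=11: amount < 442 and channel in ('phone', 'app') → 10
order_id=12: amount < 442 and channel in ('phone', 'app') → 20
order_id=13: ELSE → 33

36, 5, 37, 30, 34, 37, 34, 36, 33, 10, 20, 33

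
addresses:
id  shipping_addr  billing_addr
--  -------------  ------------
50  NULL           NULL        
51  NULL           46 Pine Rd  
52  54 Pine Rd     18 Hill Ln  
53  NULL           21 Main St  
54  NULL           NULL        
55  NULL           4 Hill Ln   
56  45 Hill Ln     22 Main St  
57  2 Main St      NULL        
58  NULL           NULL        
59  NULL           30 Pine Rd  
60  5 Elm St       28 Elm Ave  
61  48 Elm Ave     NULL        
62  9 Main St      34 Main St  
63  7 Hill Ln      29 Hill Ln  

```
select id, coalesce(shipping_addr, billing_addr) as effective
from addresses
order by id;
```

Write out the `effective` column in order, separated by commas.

id=50: shipping_addr=NULL, billing_addr=NULL (all NULL) → NULL
id=51: shipping_addr=NULL, billing_addr=46 Pine Rd → 46 Pine Rd
id=52: shipping_addr=54 Pine Rd → 54 Pine Rd
id=53: shipping_addr=NULL, billing_addr=21 Main St → 21 Main St
id=54: shipping_addr=NULL, billing_addr=NULL (all NULL) → NULL
id=55: shipping_addr=NULL, billing_addr=4 Hill Ln → 4 Hill Ln
id=56: shipping_addr=45 Hill Ln → 45 Hill Ln
id=57: shipping_addr=2 Main St → 2 Main St
id=58: shipping_addr=NULL, billing_addr=NULL (all NULL) → NULL
id=59: shipping_addr=NULL, billing_addr=30 Pine Rd → 30 Pine Rd
id=60: shipping_addr=5 Elm St → 5 Elm St
id=61: shipping_addr=48 Elm Ave → 48 Elm Ave
id=62: shipping_addr=9 Main St → 9 Main St
id=63: shipping_addr=7 Hill Ln → 7 Hill Ln

NULL, 46 Pine Rd, 54 Pine Rd, 21 Main St, NULL, 4 Hill Ln, 45 Hill Ln, 2 Main St, NULL, 30 Pine Rd, 5 Elm St, 48 Elm Ave, 9 Main St, 7 Hill Ln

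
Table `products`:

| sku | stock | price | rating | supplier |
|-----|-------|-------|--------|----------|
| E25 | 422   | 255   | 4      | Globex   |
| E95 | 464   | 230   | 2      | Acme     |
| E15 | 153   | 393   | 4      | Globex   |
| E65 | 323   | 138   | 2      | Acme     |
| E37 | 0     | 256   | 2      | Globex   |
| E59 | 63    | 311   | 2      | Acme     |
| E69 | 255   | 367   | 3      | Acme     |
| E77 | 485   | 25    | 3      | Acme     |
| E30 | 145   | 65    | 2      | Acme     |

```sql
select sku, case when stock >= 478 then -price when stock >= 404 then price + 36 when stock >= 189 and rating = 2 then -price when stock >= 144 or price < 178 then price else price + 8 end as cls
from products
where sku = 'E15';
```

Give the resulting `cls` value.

sku = E15: stock=153, price=393, rating=4, supplier=Globex.
stock >= 478 → false
stock >= 404 → false
stock >= 189 and rating = 2 → false
stock >= 144 or price < 178 → true → 393

393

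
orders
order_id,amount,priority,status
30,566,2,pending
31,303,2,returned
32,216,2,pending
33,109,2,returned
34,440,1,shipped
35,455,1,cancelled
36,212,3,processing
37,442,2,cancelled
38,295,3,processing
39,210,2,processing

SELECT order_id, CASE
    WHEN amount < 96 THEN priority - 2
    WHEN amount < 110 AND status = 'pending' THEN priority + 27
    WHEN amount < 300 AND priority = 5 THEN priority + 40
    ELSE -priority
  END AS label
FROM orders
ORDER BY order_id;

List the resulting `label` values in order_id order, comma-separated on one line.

-2, -2, -2, -2, -1, -1, -3, -2, -3, -2

order_id=30: ELSE → -2
order_id=31: ELSE → -2
order_id=32: ELSE → -2
order_id=33: ELSE → -2
order_id=34: ELSE → -1
order_id=35: ELSE → -1
order_id=36: ELSE → -3
order_id=37: ELSE → -2
order_id=38: ELSE → -3
order_id=39: ELSE → -2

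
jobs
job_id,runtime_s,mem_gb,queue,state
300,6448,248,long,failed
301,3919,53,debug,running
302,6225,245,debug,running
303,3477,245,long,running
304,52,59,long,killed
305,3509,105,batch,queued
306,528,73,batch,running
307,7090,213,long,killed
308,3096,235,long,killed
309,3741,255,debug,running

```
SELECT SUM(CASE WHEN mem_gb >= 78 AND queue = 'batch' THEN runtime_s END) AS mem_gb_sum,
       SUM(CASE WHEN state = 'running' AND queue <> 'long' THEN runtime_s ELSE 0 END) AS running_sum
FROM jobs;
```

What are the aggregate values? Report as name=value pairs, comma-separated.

[mem_gb_sum: mem_gb >= 78 AND queue = 'batch']
job_id=300: ✗
job_id=301: ✗
job_id=302: ✗
job_id=303: ✗
job_id=304: ✗
job_id=305: ✓ → 3509
job_id=306: ✗
job_id=307: ✗
job_id=308: ✗
job_id=309: ✗
mem_gb_sum = 3509
—
[running_sum: state = 'running' AND queue <> 'long']
job_id=300: ✗
job_id=301: ✓ → 3919
job_id=302: ✓ → 6225
job_id=303: ✗
job_id=304: ✗
job_id=305: ✗
job_id=306: ✓ → 528
job_id=307: ✗
job_id=308: ✗
job_id=309: ✓ → 3741
running_sum = 3919 + 6225 + 528 + 3741 = 14413

mem_gb_sum=3509, running_sum=14413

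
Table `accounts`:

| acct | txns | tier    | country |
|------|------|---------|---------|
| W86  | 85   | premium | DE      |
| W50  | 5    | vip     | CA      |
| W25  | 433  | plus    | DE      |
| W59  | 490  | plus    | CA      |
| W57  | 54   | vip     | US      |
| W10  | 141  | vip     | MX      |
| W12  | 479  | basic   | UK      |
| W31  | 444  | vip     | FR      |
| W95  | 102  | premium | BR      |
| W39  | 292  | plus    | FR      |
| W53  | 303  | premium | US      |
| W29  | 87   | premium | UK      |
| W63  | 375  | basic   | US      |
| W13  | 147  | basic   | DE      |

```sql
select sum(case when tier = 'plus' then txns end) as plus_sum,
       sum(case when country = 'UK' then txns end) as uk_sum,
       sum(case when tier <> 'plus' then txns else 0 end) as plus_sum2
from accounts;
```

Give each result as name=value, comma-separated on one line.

plus_sum=1215, uk_sum=566, plus_sum2=2222

[plus_sum: tier = 'plus']
acct=W86: ✗
acct=W50: ✗
acct=W25: ✓ → 433
acct=W59: ✓ → 490
acct=W57: ✗
acct=W10: ✗
acct=W12: ✗
acct=W31: ✗
acct=W95: ✗
acct=W39: ✓ → 292
acct=W53: ✗
acct=W29: ✗
acct=W63: ✗
acct=W13: ✗
plus_sum = 433 + 490 + 292 = 1215
—
[uk_sum: country = 'UK']
acct=W86: ✗
acct=W50: ✗
acct=W25: ✗
acct=W59: ✗
acct=W57: ✗
acct=W10: ✗
acct=W12: ✓ → 479
acct=W31: ✗
acct=W95: ✗
acct=W39: ✗
acct=W53: ✗
acct=W29: ✓ → 87
acct=W63: ✗
acct=W13: ✗
uk_sum = 479 + 87 = 566
—
[plus_sum2: tier <> 'plus']
acct=W86: ✓ → 85
acct=W50: ✓ → 5
acct=W25: ✗
acct=W59: ✗
acct=W57: ✓ → 54
acct=W10: ✓ → 141
acct=W12: ✓ → 479
acct=W31: ✓ → 444
acct=W95: ✓ → 102
acct=W39: ✗
acct=W53: ✓ → 303
acct=W29: ✓ → 87
acct=W63: ✓ → 375
acct=W13: ✓ → 147
plus_sum2 = 85 + 5 + 54 + 141 + 479 + 444 + 102 + 303 + 87 + 375 + 147 = 2222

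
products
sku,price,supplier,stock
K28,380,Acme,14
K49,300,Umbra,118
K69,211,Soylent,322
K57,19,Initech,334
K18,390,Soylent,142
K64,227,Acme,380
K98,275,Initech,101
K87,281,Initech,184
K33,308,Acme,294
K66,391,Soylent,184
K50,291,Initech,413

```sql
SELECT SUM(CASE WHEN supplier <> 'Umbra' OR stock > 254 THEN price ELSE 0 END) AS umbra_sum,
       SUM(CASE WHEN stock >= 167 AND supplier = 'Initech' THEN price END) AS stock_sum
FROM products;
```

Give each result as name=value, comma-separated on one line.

umbra_sum=2773, stock_sum=591

[umbra_sum: supplier <> 'Umbra' OR stock > 254]
sku=K28: ✓ → 380
sku=K49: ✗
sku=K69: ✓ → 211
sku=K57: ✓ → 19
sku=K18: ✓ → 390
sku=K64: ✓ → 227
sku=K98: ✓ → 275
sku=K87: ✓ → 281
sku=K33: ✓ → 308
sku=K66: ✓ → 391
sku=K50: ✓ → 291
umbra_sum = 380 + 211 + 19 + 390 + 227 + 275 + 281 + 308 + 391 + 291 = 2773
—
[stock_sum: stock >= 167 AND supplier = 'Initech']
sku=K28: ✗
sku=K49: ✗
sku=K69: ✗
sku=K57: ✓ → 19
sku=K18: ✗
sku=K64: ✗
sku=K98: ✗
sku=K87: ✓ → 281
sku=K33: ✗
sku=K66: ✗
sku=K50: ✓ → 291
stock_sum = 19 + 281 + 291 = 591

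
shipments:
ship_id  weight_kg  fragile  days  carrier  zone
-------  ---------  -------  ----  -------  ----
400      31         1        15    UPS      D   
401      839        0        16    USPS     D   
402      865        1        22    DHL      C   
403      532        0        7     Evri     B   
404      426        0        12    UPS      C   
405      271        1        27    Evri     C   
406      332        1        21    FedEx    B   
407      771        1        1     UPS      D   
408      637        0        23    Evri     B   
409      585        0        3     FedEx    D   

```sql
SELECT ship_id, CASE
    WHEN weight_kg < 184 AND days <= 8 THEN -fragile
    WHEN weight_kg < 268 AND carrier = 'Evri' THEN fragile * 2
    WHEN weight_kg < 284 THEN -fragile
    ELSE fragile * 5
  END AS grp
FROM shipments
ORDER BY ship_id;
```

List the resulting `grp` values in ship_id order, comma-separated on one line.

-1, 0, 5, 0, 0, -1, 5, 5, 0, 0

ship_id=400: weight_kg < 284 → -1
ship_id=401: ELSE → 0
ship_id=402: ELSE → 5
ship_id=403: ELSE → 0
ship_id=404: ELSE → 0
ship_id=405: weight_kg < 284 → -1
ship_id=406: ELSE → 5
ship_id=407: ELSE → 5
ship_id=408: ELSE → 0
ship_id=409: ELSE → 0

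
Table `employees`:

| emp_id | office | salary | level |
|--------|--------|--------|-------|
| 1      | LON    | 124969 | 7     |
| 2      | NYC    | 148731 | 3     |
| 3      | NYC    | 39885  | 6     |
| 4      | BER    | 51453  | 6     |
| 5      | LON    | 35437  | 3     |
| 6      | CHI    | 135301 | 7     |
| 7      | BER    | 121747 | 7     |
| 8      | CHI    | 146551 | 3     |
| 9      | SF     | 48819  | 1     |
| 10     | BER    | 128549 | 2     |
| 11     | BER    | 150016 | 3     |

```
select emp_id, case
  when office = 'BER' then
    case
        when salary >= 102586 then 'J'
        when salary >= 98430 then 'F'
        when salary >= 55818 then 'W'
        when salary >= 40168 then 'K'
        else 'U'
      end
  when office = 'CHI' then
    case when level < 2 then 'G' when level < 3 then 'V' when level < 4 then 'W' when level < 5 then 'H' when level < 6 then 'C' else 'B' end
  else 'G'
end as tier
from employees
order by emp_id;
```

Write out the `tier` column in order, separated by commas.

G, G, G, K, G, B, J, W, G, J, J

emp_id=1: office='LON' → outer ELSE → G
emp_id=2: office='NYC' → outer ELSE → G
emp_id=3: office='NYC' → outer ELSE → G
emp_id=4: office='BER' → inner[salary >= 40168] → K
emp_id=5: office='LON' → outer ELSE → G
emp_id=6: office='CHI' → inner[ELSE] → B
emp_id=7: office='BER' → inner[salary >= 102586] → J
emp_id=8: office='CHI' → inner[level < 4] → W
emp_id=9: office='SF' → outer ELSE → G
emp_id=10: office='BER' → inner[salary >= 102586] → J
emp_id=11: office='BER' → inner[salary >= 102586] → J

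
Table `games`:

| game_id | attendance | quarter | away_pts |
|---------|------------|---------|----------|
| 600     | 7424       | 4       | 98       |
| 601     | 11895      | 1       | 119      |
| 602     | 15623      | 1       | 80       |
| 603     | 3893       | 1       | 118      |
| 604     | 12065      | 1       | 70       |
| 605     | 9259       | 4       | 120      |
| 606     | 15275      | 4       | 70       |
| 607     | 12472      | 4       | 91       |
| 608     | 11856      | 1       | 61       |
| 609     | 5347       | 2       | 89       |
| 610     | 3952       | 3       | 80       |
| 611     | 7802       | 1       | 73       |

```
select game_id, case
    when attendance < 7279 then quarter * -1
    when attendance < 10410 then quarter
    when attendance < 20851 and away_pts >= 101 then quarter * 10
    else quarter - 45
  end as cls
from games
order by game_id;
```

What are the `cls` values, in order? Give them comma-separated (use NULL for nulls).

game_id=600: attendance < 10410 → 4
game_id=601: attendance < 20851 and away_pts >= 101 → 10
game_id=602: ELSE → -44
game_id=603: attendance < 7279 → -1
game_id=604: ELSE → -44
game_id=605: attendance < 10410 → 4
game_id=606: ELSE → -41
game_id=607: ELSE → -41
game_id=608: ELSE → -44
game_id=609: attendance < 7279 → -2
game_id=610: attendance < 7279 → -3
game_id=611: attendance < 10410 → 1

4, 10, -44, -1, -44, 4, -41, -41, -44, -2, -3, 1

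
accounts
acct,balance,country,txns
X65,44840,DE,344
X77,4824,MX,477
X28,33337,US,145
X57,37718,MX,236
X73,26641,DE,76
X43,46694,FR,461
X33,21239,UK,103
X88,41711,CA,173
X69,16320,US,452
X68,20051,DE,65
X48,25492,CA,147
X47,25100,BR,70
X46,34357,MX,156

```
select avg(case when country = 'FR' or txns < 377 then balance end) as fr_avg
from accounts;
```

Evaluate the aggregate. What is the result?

32470.9090909091

acct=X65: ✓ → 44840
acct=X77: ✗
acct=X28: ✓ → 33337
acct=X57: ✓ → 37718
acct=X73: ✓ → 26641
acct=X43: ✓ → 46694
acct=X33: ✓ → 21239
acct=X88: ✓ → 41711
acct=X69: ✗
acct=X68: ✓ → 20051
acct=X48: ✓ → 25492
acct=X47: ✓ → 25100
acct=X46: ✓ → 34357
fr_avg = (44840 + 33337 + 37718 + 26641 + 46694 + 21239 + 41711 + 20051 + 25492 + 25100 + 34357) / 11 = 32470.9090909091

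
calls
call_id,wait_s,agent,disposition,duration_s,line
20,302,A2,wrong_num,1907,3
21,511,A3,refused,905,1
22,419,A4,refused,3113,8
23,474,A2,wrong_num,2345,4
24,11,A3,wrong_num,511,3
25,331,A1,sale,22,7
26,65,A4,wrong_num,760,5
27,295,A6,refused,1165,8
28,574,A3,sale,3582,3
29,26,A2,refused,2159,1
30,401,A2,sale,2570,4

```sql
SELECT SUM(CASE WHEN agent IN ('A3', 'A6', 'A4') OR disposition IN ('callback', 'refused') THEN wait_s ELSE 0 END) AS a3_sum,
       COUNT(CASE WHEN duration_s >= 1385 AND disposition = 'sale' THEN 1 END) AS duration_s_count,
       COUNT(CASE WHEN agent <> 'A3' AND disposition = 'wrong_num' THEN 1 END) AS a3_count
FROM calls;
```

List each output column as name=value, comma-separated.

a3_sum=1901, duration_s_count=2, a3_count=3

[a3_sum: agent IN ('A3', 'A6', 'A4') OR disposition IN ('callback', 'refused')]
call_id=20: ✗
call_id=21: ✓ → 511
call_id=22: ✓ → 419
call_id=23: ✗
call_id=24: ✓ → 11
call_id=25: ✗
call_id=26: ✓ → 65
call_id=27: ✓ → 295
call_id=28: ✓ → 574
call_id=29: ✓ → 26
call_id=30: ✗
a3_sum = 511 + 419 + 11 + 65 + 295 + 574 + 26 = 1901
—
[duration_s_count: duration_s >= 1385 AND disposition = 'sale']
call_id=20: ✗
call_id=21: ✗
call_id=22: ✗
call_id=23: ✗
call_id=24: ✗
call_id=25: ✗
call_id=26: ✗
call_id=27: ✗
call_id=28: ✓ → 1
call_id=29: ✗
call_id=30: ✓ → 1
duration_s_count = COUNT(1, 1) = 2
—
[a3_count: agent <> 'A3' AND disposition = 'wrong_num']
call_id=20: ✓ → 1
call_id=21: ✗
call_id=22: ✗
call_id=23: ✓ → 1
call_id=24: ✗
call_id=25: ✗
call_id=26: ✓ → 1
call_id=27: ✗
call_id=28: ✗
call_id=29: ✗
call_id=30: ✗
a3_count = COUNT(1, 1, 1) = 3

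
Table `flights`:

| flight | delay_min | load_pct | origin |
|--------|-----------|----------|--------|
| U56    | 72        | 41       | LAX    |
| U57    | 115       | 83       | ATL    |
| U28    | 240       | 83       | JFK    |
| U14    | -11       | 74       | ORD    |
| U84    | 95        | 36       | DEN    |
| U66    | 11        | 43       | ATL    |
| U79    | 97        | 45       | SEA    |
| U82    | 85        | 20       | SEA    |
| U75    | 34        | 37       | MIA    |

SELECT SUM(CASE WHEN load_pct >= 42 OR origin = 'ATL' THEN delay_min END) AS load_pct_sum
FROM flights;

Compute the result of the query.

flight=U56: ✗
flight=U57: ✓ → 115
flight=U28: ✓ → 240
flight=U14: ✓ → -11
flight=U84: ✗
flight=U66: ✓ → 11
flight=U79: ✓ → 97
flight=U82: ✗
flight=U75: ✗
load_pct_sum = 115 + 240 + -11 + 11 + 97 = 452

452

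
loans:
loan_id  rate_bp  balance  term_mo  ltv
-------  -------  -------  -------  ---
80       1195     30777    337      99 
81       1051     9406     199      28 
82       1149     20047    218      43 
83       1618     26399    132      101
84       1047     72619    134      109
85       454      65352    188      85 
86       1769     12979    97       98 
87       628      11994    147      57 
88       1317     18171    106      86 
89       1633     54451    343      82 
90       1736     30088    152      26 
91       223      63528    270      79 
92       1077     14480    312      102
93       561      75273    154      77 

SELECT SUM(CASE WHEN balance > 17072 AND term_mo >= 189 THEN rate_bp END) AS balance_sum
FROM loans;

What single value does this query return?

4200

loan_id=80: ✓ → 1195
loan_id=81: ✗
loan_id=82: ✓ → 1149
loan_id=83: ✗
loan_id=84: ✗
loan_id=85: ✗
loan_id=86: ✗
loan_id=87: ✗
loan_id=88: ✗
loan_id=89: ✓ → 1633
loan_id=90: ✗
loan_id=91: ✓ → 223
loan_id=92: ✗
loan_id=93: ✗
balance_sum = 1195 + 1149 + 1633 + 223 = 4200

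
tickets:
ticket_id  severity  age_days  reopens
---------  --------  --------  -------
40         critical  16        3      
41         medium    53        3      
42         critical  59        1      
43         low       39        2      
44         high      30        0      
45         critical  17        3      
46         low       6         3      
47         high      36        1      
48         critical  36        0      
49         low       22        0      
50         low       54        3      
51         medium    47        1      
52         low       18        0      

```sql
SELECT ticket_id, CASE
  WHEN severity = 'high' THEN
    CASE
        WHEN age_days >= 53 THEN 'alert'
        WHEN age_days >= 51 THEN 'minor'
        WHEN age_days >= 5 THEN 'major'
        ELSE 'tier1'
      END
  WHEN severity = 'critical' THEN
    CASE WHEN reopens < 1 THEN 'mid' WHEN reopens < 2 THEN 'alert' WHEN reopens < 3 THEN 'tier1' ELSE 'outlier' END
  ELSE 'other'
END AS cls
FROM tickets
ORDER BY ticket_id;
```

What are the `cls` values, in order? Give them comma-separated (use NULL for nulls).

outlier, other, alert, other, major, outlier, other, major, mid, other, other, other, other

ticket_id=40: severity='critical' → inner[ELSE] → outlier
ticket_id=41: severity='medium' → outer ELSE → other
ticket_id=42: severity='critical' → inner[reopens < 2] → alert
ticket_id=43: severity='low' → outer ELSE → other
ticket_id=44: severity='high' → inner[age_days >= 5] → major
ticket_id=45: severity='critical' → inner[ELSE] → outlier
ticket_id=46: severity='low' → outer ELSE → other
ticket_id=47: severity='high' → inner[age_days >= 5] → major
ticket_id=48: severity='critical' → inner[reopens < 1] → mid
ticket_id=49: severity='low' → outer ELSE → other
ticket_id=50: severity='low' → outer ELSE → other
ticket_id=51: severity='medium' → outer ELSE → other
ticket_id=52: severity='low' → outer ELSE → other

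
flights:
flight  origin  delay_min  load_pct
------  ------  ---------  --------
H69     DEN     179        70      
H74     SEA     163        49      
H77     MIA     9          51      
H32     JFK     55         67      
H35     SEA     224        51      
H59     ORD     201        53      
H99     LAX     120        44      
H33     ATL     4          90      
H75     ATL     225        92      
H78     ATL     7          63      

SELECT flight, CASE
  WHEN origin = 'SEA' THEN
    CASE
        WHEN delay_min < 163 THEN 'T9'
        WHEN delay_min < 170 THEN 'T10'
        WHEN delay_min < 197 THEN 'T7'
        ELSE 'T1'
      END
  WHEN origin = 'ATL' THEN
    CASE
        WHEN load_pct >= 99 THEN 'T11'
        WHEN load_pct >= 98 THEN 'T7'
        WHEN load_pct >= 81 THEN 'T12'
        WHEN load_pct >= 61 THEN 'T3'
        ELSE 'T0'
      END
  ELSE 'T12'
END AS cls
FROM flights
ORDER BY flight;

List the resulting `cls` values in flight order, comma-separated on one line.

flight=H32: origin='JFK' → outer ELSE → T12
flight=H33: origin='ATL' → inner[load_pct >= 81] → T12
flight=H35: origin='SEA' → inner[ELSE] → T1
flight=H59: origin='ORD' → outer ELSE → T12
flight=H69: origin='DEN' → outer ELSE → T12
flight=H74: origin='SEA' → inner[delay_min < 170] → T10
flight=H75: origin='ATL' → inner[load_pct >= 81] → T12
flight=H77: origin='MIA' → outer ELSE → T12
flight=H78: origin='ATL' → inner[load_pct >= 61] → T3
flight=H99: origin='LAX' → outer ELSE → T12

T12, T12, T1, T12, T12, T10, T12, T12, T3, T12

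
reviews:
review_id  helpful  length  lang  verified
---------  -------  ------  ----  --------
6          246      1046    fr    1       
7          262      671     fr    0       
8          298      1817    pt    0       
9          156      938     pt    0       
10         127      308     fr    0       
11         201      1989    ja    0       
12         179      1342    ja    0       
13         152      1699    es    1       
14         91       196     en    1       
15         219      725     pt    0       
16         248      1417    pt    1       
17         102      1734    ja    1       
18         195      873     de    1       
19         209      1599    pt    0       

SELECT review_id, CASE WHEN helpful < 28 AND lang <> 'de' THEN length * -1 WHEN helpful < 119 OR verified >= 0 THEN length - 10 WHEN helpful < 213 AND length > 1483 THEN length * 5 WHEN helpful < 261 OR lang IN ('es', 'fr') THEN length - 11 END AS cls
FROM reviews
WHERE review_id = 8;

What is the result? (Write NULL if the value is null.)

review_id = 8: helpful=298, length=1817, lang=pt, verified=0.
helpful < 28 AND lang <> 'de' → false
helpful < 119 OR verified >= 0 → true → 1807

1807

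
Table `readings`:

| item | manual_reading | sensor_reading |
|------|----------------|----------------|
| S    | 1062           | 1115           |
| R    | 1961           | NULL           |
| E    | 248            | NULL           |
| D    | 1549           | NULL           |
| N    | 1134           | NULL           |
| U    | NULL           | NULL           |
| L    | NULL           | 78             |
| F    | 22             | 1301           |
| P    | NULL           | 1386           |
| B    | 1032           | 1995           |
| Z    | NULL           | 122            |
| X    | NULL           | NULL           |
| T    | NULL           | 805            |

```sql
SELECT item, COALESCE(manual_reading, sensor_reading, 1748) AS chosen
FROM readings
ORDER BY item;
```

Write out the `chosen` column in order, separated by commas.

item=B: manual_reading=1032 → 1032
item=D: manual_reading=1549 → 1549
item=E: manual_reading=248 → 248
item=F: manual_reading=22 → 22
item=L: manual_reading=NULL, sensor_reading=78 → 78
item=N: manual_reading=1134 → 1134
item=P: manual_reading=NULL, sensor_reading=1386 → 1386
item=R: manual_reading=1961 → 1961
item=S: manual_reading=1062 → 1062
item=T: manual_reading=NULL, sensor_reading=805 → 805
item=U: manual_reading=NULL, sensor_reading=NULL, → literal 1748 → 1748
item=X: manual_reading=NULL, sensor_reading=NULL, → literal 1748 → 1748
item=Z: manual_reading=NULL, sensor_reading=122 → 122

1032, 1549, 248, 22, 78, 1134, 1386, 1961, 1062, 805, 1748, 1748, 122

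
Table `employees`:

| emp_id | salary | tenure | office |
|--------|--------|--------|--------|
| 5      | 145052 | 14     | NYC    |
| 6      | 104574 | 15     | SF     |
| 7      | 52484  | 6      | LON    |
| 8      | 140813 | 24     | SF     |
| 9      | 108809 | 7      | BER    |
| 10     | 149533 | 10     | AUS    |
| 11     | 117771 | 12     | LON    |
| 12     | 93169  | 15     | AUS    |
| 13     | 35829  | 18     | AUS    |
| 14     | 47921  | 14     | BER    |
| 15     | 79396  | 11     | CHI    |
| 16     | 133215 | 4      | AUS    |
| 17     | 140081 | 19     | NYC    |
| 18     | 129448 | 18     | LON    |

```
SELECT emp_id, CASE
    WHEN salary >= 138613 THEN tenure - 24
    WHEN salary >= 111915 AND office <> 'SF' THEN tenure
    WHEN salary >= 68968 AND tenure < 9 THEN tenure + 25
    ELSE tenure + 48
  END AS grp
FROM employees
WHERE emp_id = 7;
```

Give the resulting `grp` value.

emp_id = 7: salary=52484, tenure=6, office=LON.
salary >= 138613 → false
salary >= 111915 AND office <> 'SF' → false
salary >= 68968 AND tenure < 9 → false
No prior WHEN matched → ELSE → 54

54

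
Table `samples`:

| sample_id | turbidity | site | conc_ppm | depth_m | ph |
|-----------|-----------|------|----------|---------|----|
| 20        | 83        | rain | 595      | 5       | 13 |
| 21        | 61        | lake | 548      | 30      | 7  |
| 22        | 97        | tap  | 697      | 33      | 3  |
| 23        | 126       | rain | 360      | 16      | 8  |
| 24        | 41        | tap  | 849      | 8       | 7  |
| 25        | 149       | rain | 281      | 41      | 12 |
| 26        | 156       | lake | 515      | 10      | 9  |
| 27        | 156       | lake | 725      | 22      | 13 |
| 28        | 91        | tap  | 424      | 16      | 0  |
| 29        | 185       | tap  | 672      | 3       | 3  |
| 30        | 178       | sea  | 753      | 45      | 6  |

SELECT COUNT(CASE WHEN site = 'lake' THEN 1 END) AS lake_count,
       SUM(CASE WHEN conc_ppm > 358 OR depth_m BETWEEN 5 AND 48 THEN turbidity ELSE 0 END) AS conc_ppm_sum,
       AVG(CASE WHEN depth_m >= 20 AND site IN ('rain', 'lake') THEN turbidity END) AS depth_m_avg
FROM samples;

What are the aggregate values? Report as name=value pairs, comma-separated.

[lake_count: site = 'lake']
sample_id=20: ✗
sample_id=21: ✓ → 1
sample_id=22: ✗
sample_id=23: ✗
sample_id=24: ✗
sample_id=25: ✗
sample_id=26: ✓ → 1
sample_id=27: ✓ → 1
sample_id=28: ✗
sample_id=29: ✗
sample_id=30: ✗
lake_count = COUNT(1, 1, 1) = 3
—
[conc_ppm_sum: conc_ppm > 358 OR depth_m BETWEEN 5 AND 48]
sample_id=20: ✓ → 83
sample_id=21: ✓ → 61
sample_id=22: ✓ → 97
sample_id=23: ✓ → 126
sample_id=24: ✓ → 41
sample_id=25: ✓ → 149
sample_id=26: ✓ → 156
sample_id=27: ✓ → 156
sample_id=28: ✓ → 91
sample_id=29: ✓ → 185
sample_id=30: ✓ → 178
conc_ppm_sum = 83 + 61 + 97 + 126 + 41 + 149 + 156 + 156 + 91 + 185 + 178 = 1323
—
[depth_m_avg: depth_m >= 20 AND site IN ('rain', 'lake')]
sample_id=20: ✗
sample_id=21: ✓ → 61
sample_id=22: ✗
sample_id=23: ✗
sample_id=24: ✗
sample_id=25: ✓ → 149
sample_id=26: ✗
sample_id=27: ✓ → 156
sample_id=28: ✗
sample_id=29: ✗
sample_id=30: ✗
depth_m_avg = (61 + 149 + 156) / 3 = 122

lake_count=3, conc_ppm_sum=1323, depth_m_avg=122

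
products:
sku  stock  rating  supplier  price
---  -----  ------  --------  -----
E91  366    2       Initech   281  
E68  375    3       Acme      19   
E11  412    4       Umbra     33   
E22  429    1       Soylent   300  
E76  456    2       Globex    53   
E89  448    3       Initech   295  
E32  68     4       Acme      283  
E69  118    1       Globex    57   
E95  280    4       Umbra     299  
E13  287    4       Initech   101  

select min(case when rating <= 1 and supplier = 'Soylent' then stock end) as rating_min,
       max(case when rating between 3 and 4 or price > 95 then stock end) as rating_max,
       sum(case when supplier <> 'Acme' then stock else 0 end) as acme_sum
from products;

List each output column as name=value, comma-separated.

rating_min=429, rating_max=448, acme_sum=2796

[rating_min: rating <= 1 and supplier = 'Soylent']
sku=E91: ✗
sku=E68: ✗
sku=E11: ✗
sku=E22: ✓ → 429
sku=E76: ✗
sku=E89: ✗
sku=E32: ✗
sku=E69: ✗
sku=E95: ✗
sku=E13: ✗
rating_min = MIN(429) = 429
—
[rating_max: rating between 3 and 4 or price > 95]
sku=E91: ✓ → 366
sku=E68: ✓ → 375
sku=E11: ✓ → 412
sku=E22: ✓ → 429
sku=E76: ✗
sku=E89: ✓ → 448
sku=E32: ✓ → 68
sku=E69: ✗
sku=E95: ✓ → 280
sku=E13: ✓ → 287
rating_max = MAX(366, 375, 412, 429, 448, 68, 280, 287) = 448
—
[acme_sum: supplier <> 'Acme']
sku=E91: ✓ → 366
sku=E68: ✗
sku=E11: ✓ → 412
sku=E22: ✓ → 429
sku=E76: ✓ → 456
sku=E89: ✓ → 448
sku=E32: ✗
sku=E69: ✓ → 118
sku=E95: ✓ → 280
sku=E13: ✓ → 287
acme_sum = 366 + 412 + 429 + 456 + 448 + 118 + 280 + 287 = 2796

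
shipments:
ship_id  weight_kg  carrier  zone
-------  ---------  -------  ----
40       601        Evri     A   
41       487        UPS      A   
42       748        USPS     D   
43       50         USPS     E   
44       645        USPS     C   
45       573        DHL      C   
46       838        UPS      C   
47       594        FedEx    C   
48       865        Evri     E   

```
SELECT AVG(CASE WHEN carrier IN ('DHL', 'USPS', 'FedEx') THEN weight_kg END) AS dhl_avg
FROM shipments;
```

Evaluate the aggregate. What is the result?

ship_id=40: ✗
ship_id=41: ✗
ship_id=42: ✓ → 748
ship_id=43: ✓ → 50
ship_id=44: ✓ → 645
ship_id=45: ✓ → 573
ship_id=46: ✗
ship_id=47: ✓ → 594
ship_id=48: ✗
dhl_avg = (748 + 50 + 645 + 573 + 594) / 5 = 522

522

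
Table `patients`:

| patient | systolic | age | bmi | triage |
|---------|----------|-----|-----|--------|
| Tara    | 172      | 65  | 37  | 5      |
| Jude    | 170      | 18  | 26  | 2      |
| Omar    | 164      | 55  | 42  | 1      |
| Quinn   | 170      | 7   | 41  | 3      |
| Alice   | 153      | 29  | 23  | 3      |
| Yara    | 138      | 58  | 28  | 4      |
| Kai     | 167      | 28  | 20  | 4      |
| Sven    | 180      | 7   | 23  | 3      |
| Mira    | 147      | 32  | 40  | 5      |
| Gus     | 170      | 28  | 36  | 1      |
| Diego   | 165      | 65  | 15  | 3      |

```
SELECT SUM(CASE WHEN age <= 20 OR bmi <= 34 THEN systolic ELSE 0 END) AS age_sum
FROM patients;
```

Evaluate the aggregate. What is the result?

patient=Tara: ✗
patient=Jude: ✓ → 170
patient=Omar: ✗
patient=Quinn: ✓ → 170
patient=Alice: ✓ → 153
patient=Yara: ✓ → 138
patient=Kai: ✓ → 167
patient=Sven: ✓ → 180
patient=Mira: ✗
patient=Gus: ✗
patient=Diego: ✓ → 165
age_sum = 170 + 170 + 153 + 138 + 167 + 180 + 165 = 1143

1143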